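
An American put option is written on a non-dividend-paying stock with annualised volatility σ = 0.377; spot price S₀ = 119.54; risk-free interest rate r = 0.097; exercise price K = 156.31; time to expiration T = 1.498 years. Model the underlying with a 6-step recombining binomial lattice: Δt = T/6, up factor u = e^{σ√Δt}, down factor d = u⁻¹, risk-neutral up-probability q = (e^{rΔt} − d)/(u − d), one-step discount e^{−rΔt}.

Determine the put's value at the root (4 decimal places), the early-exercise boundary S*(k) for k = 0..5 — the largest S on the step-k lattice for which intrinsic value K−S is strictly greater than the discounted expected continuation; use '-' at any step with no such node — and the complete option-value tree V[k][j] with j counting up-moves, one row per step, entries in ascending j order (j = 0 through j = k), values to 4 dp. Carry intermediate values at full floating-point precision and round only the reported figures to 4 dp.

price = 39.0324
boundary = - 99.0155 82.0150 99.0155 119.5400 99.0155
tree:
39.0324
57.2945 23.8691
74.2950 37.7980 12.0243
88.3766 57.2945 21.4263 3.8355
100.0404 74.2950 36.7700 8.1479 0.0000
109.7017 88.3766 57.2945 17.3089 0.0000 0.0000
117.7041 100.0404 74.2950 36.7700 0.0000 0.0000 0.0000

Δt=0.24967, u=1.20729, d=0.82830, q=0.51773, disc=e^(-rΔt)=0.97607
k=6 terminal: V=max(K-S,0) → 117.7041 100.0404 74.2950 36.7700 0.0000 0.0000 0.0000
k=5: j=0 S=46.6083 intr=109.7017 cont=105.9617 V=109.7017[EX]; j=1 S=67.9334 intr=88.3766 cont=84.6366 V=88.3766[EX]; j=2 S=99.0155 intr=57.2945 cont=53.5545 V=57.2945[EX]; j=3 S=144.3189 intr=11.9911 cont=17.3089 V=17.3089[hold]; j=4 S=210.3502 intr=0.0000 cont=0.0000 V=0.0000[hold]; j=5 S=306.5934 intr=0.0000 cont=0.0000 V=0.0000[hold]  S*(5)=99.0155
k=4: j=0 S=56.2696 intr=100.0404 cont=96.3004 V=100.0404[EX]; j=1 S=82.0150 intr=74.2950 cont=70.5550 V=74.2950[EX]; j=2 S=119.5400 intr=36.7700 cont=35.7173 V=36.7700[EX]; j=3 S=174.2341 intr=0.0000 cont=8.1479 V=8.1479[hold]; j=4 S=253.9527 intr=0.0000 cont=0.0000 V=0.0000[hold]  S*(4)=119.5400
k=3: j=0 S=67.9334 intr=88.3766 cont=84.6366 V=88.3766[EX]; j=1 S=99.0155 intr=57.2945 cont=53.5545 V=57.2945[EX]; j=2 S=144.3189 intr=11.9911 cont=21.4263 V=21.4263[hold]; j=3 S=210.3502 intr=0.0000 cont=3.8355 V=3.8355[hold]  S*(3)=99.0155
k=2: j=0 S=82.0150 intr=74.2950 cont=70.5550 V=74.2950[EX]; j=1 S=119.5400 intr=36.7700 cont=37.7980 V=37.7980[hold]; j=2 S=174.2341 intr=0.0000 cont=12.0243 V=12.0243[hold]  S*(2)=82.0150
k=1: j=0 S=99.0155 intr=57.2945 cont=54.0740 V=57.2945[EX]; j=1 S=144.3189 intr=11.9911 cont=23.8691 V=23.8691[hold]  S*(1)=99.0155
k=0: j=0 S=119.5400 intr=36.7700 cont=39.0324 V=39.0324[hold]  S*(0)=-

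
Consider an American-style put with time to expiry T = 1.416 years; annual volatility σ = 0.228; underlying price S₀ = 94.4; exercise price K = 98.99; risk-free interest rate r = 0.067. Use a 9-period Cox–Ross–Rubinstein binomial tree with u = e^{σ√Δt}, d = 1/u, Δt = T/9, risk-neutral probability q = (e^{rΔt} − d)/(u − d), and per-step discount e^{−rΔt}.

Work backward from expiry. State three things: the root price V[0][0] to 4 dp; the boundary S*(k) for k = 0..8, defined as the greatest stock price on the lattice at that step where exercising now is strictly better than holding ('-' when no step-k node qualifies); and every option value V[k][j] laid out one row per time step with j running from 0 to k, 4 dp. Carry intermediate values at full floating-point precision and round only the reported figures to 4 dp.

price = 9.3618
boundary = - - 78.7807 71.9687 78.7807 71.9687 78.7807 86.2374 78.7807
tree:
9.3618
13.9657 5.5601
20.2093 8.8351 2.8341
27.0213 13.6055 4.8787 1.1195
33.2443 20.2093 8.1559 2.1372 0.2604
38.9292 27.0213 13.1423 3.9991 0.5671 0.0000
44.1226 33.2443 20.2093 7.2823 1.2350 0.0000 0.0000
48.8668 38.9292 27.0213 12.7526 2.6893 0.0000 0.0000 0.0000
53.2009 44.1226 33.2443 20.2093 5.8562 0.0000 0.0000 0.0000 0.0000
57.1602 48.8668 38.9292 27.0213 12.7526 0.0000 0.0000 0.0000 0.0000 0.0000

Δt=0.15733  u=1.09465  d=0.91353  q=0.53591  discount=0.98951
step 9 (expiry): payoffs max(K−S,0) = 57.1602 48.8668 38.9292 27.0213 12.7526 0.0000 0.0000 0.0000 0.0000 0.0000
step 8: (k=8,j=0): S=45.7891, (K−S)⁺=53.2009, hold=52.1629 ⇒ V=53.2009 exercise | (k=8,j=1): S=54.8674, (K−S)⁺=44.1226, hold=43.0845 ⇒ V=44.1226 exercise | (k=8,j=2): S=65.7457, (K−S)⁺=33.2443, hold=32.2063 ⇒ V=33.2443 exercise | (k=8,j=3): S=78.7807, (K−S)⁺=20.2093, hold=19.1713 ⇒ V=20.2093 exercise | (k=8,j=4): S=94.4000, (K−S)⁺=4.5900, hold=5.8562 ⇒ V=5.8562 continue | (k=8,j=5): S=113.1161, (K−S)⁺=0.0000, hold=0.0000 ⇒ V=0.0000 continue | (k=8,j=6): S=135.5429, (K−S)⁺=0.0000, hold=0.0000 ⇒ V=0.0000 continue | (k=8,j=7): S=162.4162, (K−S)⁺=0.0000, hold=0.0000 ⇒ V=0.0000 continue | (k=8,j=8): S=194.6174, (K−S)⁺=0.0000, hold=0.0000 ⇒ V=0.0000 continue  boundary S*=78.7807
step 7: (k=7,j=0): S=50.1232, (K−S)⁺=48.8668, hold=47.8288 ⇒ V=48.8668 exercise | (k=7,j=1): S=60.0608, (K−S)⁺=38.9292, hold=37.8912 ⇒ V=38.9292 exercise | (k=7,j=2): S=71.9687, (K−S)⁺=27.0213, hold=25.9833 ⇒ V=27.0213 exercise | (k=7,j=3): S=86.2374, (K−S)⁺=12.7526, hold=12.3860 ⇒ V=12.7526 exercise | (k=7,j=4): S=103.3352, (K−S)⁺=0.0000, hold=2.6893 ⇒ V=2.6893 continue | (k=7,j=5): S=123.8228, (K−S)⁺=0.0000, hold=0.0000 ⇒ V=0.0000 continue | (k=7,j=6): S=148.3724, (K−S)⁺=0.0000, hold=0.0000 ⇒ V=0.0000 continue | (k=7,j=7): S=177.7892, (K−S)⁺=0.0000, hold=0.0000 ⇒ V=0.0000 continue  boundary S*=86.2374
step 6: (k=6,j=0): S=54.8674, (K−S)⁺=44.1226, hold=43.0845 ⇒ V=44.1226 exercise | (k=6,j=1): S=65.7457, (K−S)⁺=33.2443, hold=32.2063 ⇒ V=33.2443 exercise | (k=6,j=2): S=78.7807, (K−S)⁺=20.2093, hold=19.1713 ⇒ V=20.2093 exercise | (k=6,j=3): S=94.4000, (K−S)⁺=4.5900, hold=7.2823 ⇒ V=7.2823 continue | (k=6,j=4): S=113.1161, (K−S)⁺=0.0000, hold=1.2350 ⇒ V=1.2350 continue | (k=6,j=5): S=135.5429, (K−S)⁺=0.0000, hold=0.0000 ⇒ V=0.0000 continue | (k=6,j=6): S=162.4162, (K−S)⁺=0.0000, hold=0.0000 ⇒ V=0.0000 continue  boundary S*=78.7807
step 5: (k=5,j=0): S=60.0608, (K−S)⁺=38.9292, hold=37.8912 ⇒ V=38.9292 exercise | (k=5,j=1): S=71.9687, (K−S)⁺=27.0213, hold=25.9833 ⇒ V=27.0213 exercise | (k=5,j=2): S=86.2374, (K−S)⁺=12.7526, hold=13.1423 ⇒ V=13.1423 continue | (k=5,j=3): S=103.3352, (K−S)⁺=0.0000, hold=3.9991 ⇒ V=3.9991 continue | (k=5,j=4): S=123.8228, (K−S)⁺=0.0000, hold=0.5671 ⇒ V=0.5671 continue | (k=5,j=5): S=148.3724, (K−S)⁺=0.0000, hold=0.0000 ⇒ V=0.0000 continue  boundary S*=71.9687
step 4: (k=4,j=0): S=65.7457, (K−S)⁺=33.2443, hold=32.2063 ⇒ V=33.2443 exercise | (k=4,j=1): S=78.7807, (K−S)⁺=20.2093, hold=19.3780 ⇒ V=20.2093 exercise | (k=4,j=2): S=94.4000, (K−S)⁺=4.5900, hold=8.1559 ⇒ V=8.1559 continue | (k=4,j=3): S=113.1161, (K−S)⁺=0.0000, hold=2.1372 ⇒ V=2.1372 continue | (k=4,j=4): S=135.5429, (K−S)⁺=0.0000, hold=0.2604 ⇒ V=0.2604 continue  boundary S*=78.7807
step 3: (k=3,j=0): S=71.9687, (K−S)⁺=27.0213, hold=25.9833 ⇒ V=27.0213 exercise | (k=3,j=1): S=86.2374, (K−S)⁺=12.7526, hold=13.6055 ⇒ V=13.6055 continue | (k=3,j=2): S=103.3352, (K−S)⁺=0.0000, hold=4.8787 ⇒ V=4.8787 continue | (k=3,j=3): S=123.8228, (K−S)⁺=0.0000, hold=1.1195 ⇒ V=1.1195 continue  boundary S*=71.9687
step 2: (k=2,j=0): S=78.7807, (K−S)⁺=20.2093, hold=19.6237 ⇒ V=20.2093 exercise | (k=2,j=1): S=94.4000, (K−S)⁺=4.5900, hold=8.8351 ⇒ V=8.8351 continue | (k=2,j=2): S=113.1161, (K−S)⁺=0.0000, hold=2.8341 ⇒ V=2.8341 continue  boundary S*=78.7807
step 1: (k=1,j=0): S=86.2374, (K−S)⁺=12.7526, hold=13.9657 ⇒ V=13.9657 continue | (k=1,j=1): S=103.3352, (K−S)⁺=0.0000, hold=5.5601 ⇒ V=5.5601 continue  boundary S*=-
step 0: (k=0,j=0): S=94.4000, (K−S)⁺=4.5900, hold=9.3618 ⇒ V=9.3618 continue  boundary S*=-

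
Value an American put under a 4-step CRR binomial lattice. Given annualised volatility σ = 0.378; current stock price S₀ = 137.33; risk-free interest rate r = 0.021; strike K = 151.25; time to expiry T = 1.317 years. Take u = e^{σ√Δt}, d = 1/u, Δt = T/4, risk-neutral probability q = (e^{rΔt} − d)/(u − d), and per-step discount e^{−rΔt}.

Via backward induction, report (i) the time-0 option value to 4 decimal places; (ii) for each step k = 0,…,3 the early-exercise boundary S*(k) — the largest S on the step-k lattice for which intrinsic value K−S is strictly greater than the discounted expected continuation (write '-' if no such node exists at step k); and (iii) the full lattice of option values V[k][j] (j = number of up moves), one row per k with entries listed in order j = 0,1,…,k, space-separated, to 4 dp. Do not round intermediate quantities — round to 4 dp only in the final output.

price = 30.9537
boundary = - - 88.9960 110.5524
tree:
30.9537
44.8121 15.2713
62.2540 25.1625 3.9758
79.6071 40.6976 7.4393 0.0000
93.5766 62.2540 13.9200 0.0000 0.0000

Δt=0.32925  u=1.24222  d=0.80501  q=0.46186  discount=0.99311
step 4 (expiry): payoffs max(K−S,0) = 93.5766 62.2540 13.9200 0.0000 0.0000
step 3: (k=3,j=0): S=71.6429, (K−S)⁺=79.6071, hold=78.5649 ⇒ V=79.6071 exercise | (k=3,j=1): S=110.5524, (K−S)⁺=40.6976, hold=39.6555 ⇒ V=40.6976 exercise | (k=3,j=2): S=170.5936, (K−S)⁺=0.0000, hold=7.4393 ⇒ V=7.4393 continue | (k=3,j=3): S=263.2435, (K−S)⁺=0.0000, hold=0.0000 ⇒ V=0.0000 continue  boundary S*=110.5524
step 2: (k=2,j=0): S=88.9960, (K−S)⁺=62.2540, hold=61.2118 ⇒ V=62.2540 exercise | (k=2,j=1): S=137.3300, (K−S)⁺=13.9200, hold=25.1625 ⇒ V=25.1625 continue | (k=2,j=2): S=211.9143, (K−S)⁺=0.0000, hold=3.9758 ⇒ V=3.9758 continue  boundary S*=88.9960
step 1: (k=1,j=0): S=110.5524, (K−S)⁺=40.6976, hold=44.8121 ⇒ V=44.8121 continue | (k=1,j=1): S=170.5936, (K−S)⁺=0.0000, hold=15.2713 ⇒ V=15.2713 continue  boundary S*=-
step 0: (k=0,j=0): S=137.3300, (K−S)⁺=13.9200, hold=30.9537 ⇒ V=30.9537 continue  boundary S*=-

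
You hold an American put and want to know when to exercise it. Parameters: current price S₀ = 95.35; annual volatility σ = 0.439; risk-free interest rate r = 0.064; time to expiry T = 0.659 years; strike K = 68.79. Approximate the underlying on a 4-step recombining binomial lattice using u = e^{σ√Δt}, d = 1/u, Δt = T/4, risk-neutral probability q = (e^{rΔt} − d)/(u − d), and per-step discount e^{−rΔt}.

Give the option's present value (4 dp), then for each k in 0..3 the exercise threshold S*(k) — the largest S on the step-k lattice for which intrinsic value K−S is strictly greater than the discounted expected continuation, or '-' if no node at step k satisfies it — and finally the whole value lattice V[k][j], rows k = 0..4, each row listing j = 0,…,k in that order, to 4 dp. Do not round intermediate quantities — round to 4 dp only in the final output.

Δt=0.16475  u=1.19505  d=0.83679  q=0.48516  discount=0.98951
step 4 (expiry): payoffs max(K−S,0) = 22.0405 2.0250 0.0000 0.0000 0.0000
step 3: (k=3,j=0): S=55.8680, (K−S)⁺=12.9220, hold=12.2005 ⇒ V=12.9220 exercise | (k=3,j=1): S=79.7875, (K−S)⁺=0.0000, hold=1.0316 ⇒ V=1.0316 continue | (k=3,j=2): S=113.9480, (K−S)⁺=0.0000, hold=0.0000 ⇒ V=0.0000 continue | (k=3,j=3): S=162.7340, (K−S)⁺=0.0000, hold=0.0000 ⇒ V=0.0000 continue  boundary S*=55.8680
step 2: (k=2,j=0): S=66.7650, (K−S)⁺=2.0250, hold=7.0783 ⇒ V=7.0783 continue | (k=2,j=1): S=95.3500, (K−S)⁺=0.0000, hold=0.5255 ⇒ V=0.5255 continue | (k=2,j=2): S=136.1734, (K−S)⁺=0.0000, hold=0.0000 ⇒ V=0.0000 continue  boundary S*=-
step 1: (k=1,j=0): S=79.7875, (K−S)⁺=0.0000, hold=3.8583 ⇒ V=3.8583 continue | (k=1,j=1): S=113.9480, (K−S)⁺=0.0000, hold=0.2677 ⇒ V=0.2677 continue  boundary S*=-
step 0: (k=0,j=0): S=95.3500, (K−S)⁺=0.0000, hold=2.0941 ⇒ V=2.0941 continue  boundary S*=-

price = 2.0941
boundary = - - - 55.8680
tree:
2.0941
3.8583 0.2677
7.0783 0.5255 0.0000
12.9220 1.0316 0.0000 0.0000
22.0405 2.0250 0.0000 0.0000 0.0000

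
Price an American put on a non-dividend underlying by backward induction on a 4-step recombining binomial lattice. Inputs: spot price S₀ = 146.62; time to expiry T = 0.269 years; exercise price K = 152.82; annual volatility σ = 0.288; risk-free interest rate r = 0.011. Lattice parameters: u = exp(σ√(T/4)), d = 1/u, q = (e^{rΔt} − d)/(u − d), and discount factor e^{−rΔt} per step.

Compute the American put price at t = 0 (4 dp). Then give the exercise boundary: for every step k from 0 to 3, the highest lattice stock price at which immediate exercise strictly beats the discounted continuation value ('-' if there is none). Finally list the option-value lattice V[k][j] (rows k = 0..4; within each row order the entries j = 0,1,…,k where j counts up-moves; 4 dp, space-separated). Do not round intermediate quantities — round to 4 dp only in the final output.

Δt=0.06725  u=1.07755  d=0.92803  q=0.48629  discount=0.99926
step 4 (expiry): payoffs max(K−S,0) = 44.0647 26.5437 6.2000 0.0000 0.0000
step 3: (k=3,j=0): S=117.1888, (K−S)⁺=35.6312, hold=35.5182 ⇒ V=35.6312 exercise | (k=3,j=1): S=136.0685, (K−S)⁺=16.7515, hold=16.6385 ⇒ V=16.7515 exercise | (k=3,j=2): S=157.9897, (K−S)⁺=0.0000, hold=3.1827 ⇒ V=3.1827 continue | (k=3,j=3): S=183.4426, (K−S)⁺=0.0000, hold=0.0000 ⇒ V=0.0000 continue  boundary S*=136.0685
step 2: (k=2,j=0): S=126.2763, (K−S)⁺=26.5437, hold=26.4307 ⇒ V=26.5437 exercise | (k=2,j=1): S=146.6200, (K−S)⁺=6.2000, hold=10.1457 ⇒ V=10.1457 continue | (k=2,j=2): S=170.2412, (K−S)⁺=0.0000, hold=1.6338 ⇒ V=1.6338 continue  boundary S*=126.2763
step 1: (k=1,j=0): S=136.0685, (K−S)⁺=16.7515, hold=18.5558 ⇒ V=18.5558 continue | (k=1,j=1): S=157.9897, (K−S)⁺=0.0000, hold=6.0020 ⇒ V=6.0020 continue  boundary S*=-
step 0: (k=0,j=0): S=146.6200, (K−S)⁺=6.2000, hold=12.4418 ⇒ V=12.4418 continue  boundary S*=-

price = 12.4418
boundary = - - 126.2763 136.0685
tree:
12.4418
18.5558 6.0020
26.5437 10.1457 1.6338
35.6312 16.7515 3.1827 0.0000
44.0647 26.5437 6.2000 0.0000 0.0000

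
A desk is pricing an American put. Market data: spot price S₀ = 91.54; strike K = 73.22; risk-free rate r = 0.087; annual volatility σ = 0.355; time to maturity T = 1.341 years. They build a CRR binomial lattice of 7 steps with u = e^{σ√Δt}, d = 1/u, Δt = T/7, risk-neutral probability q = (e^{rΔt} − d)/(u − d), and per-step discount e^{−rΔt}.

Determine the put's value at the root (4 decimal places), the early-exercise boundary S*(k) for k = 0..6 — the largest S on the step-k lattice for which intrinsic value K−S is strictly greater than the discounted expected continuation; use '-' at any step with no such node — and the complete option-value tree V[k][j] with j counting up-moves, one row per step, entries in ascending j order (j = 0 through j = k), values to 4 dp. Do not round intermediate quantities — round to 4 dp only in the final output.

price = 3.8976
boundary = - - - - 49.1687 57.4341 49.1687
tree:
3.8976
6.4675 1.6054
10.4252 2.9529 0.3894
16.2047 5.3247 0.8165 0.0000
24.0513 9.3468 1.7121 0.0000 0.0000
31.1271 15.7859 3.5901 0.0000 0.0000 0.0000
37.1847 24.0513 7.5281 0.0000 0.0000 0.0000 0.0000
42.3705 31.1271 15.7859 0.0000 0.0000 0.0000 0.0000 0.0000

Δt=0.19157  u=1.16810  d=0.85609  q=0.51510  discount=0.98347
step 7 (expiry): payoffs max(K−S,0) = 42.3705 31.1271 15.7859 0.0000 0.0000 0.0000 0.0000 0.0000
step 6: (k=6,j=0): S=36.0353, (K−S)⁺=37.1847, hold=35.9745 ⇒ V=37.1847 exercise | (k=6,j=1): S=49.1687, (K−S)⁺=24.0513, hold=22.8410 ⇒ V=24.0513 exercise | (k=6,j=2): S=67.0888, (K−S)⁺=6.1312, hold=7.5281 ⇒ V=7.5281 continue | (k=6,j=3): S=91.5400, (K−S)⁺=0.0000, hold=0.0000 ⇒ V=0.0000 continue | (k=6,j=4): S=124.9027, (K−S)⁺=0.0000, hold=0.0000 ⇒ V=0.0000 continue | (k=6,j=5): S=170.4248, (K−S)⁺=0.0000, hold=0.0000 ⇒ V=0.0000 continue | (k=6,j=6): S=232.5379, (K−S)⁺=0.0000, hold=0.0000 ⇒ V=0.0000 continue  boundary S*=49.1687
step 5: (k=5,j=0): S=42.0929, (K−S)⁺=31.1271, hold=29.9169 ⇒ V=31.1271 exercise | (k=5,j=1): S=57.4341, (K−S)⁺=15.7859, hold=15.2834 ⇒ V=15.7859 exercise | (k=5,j=2): S=78.3665, (K−S)⁺=0.0000, hold=3.5901 ⇒ V=3.5901 continue | (k=5,j=3): S=106.9280, (K−S)⁺=0.0000, hold=0.0000 ⇒ V=0.0000 continue | (k=5,j=4): S=145.8990, (K−S)⁺=0.0000, hold=0.0000 ⇒ V=0.0000 continue | (k=5,j=5): S=199.0734, (K−S)⁺=0.0000, hold=0.0000 ⇒ V=0.0000 continue  boundary S*=57.4341
step 4: (k=4,j=0): S=49.1687, (K−S)⁺=24.0513, hold=22.8410 ⇒ V=24.0513 exercise | (k=4,j=1): S=67.0888, (K−S)⁺=6.1312, hold=9.3468 ⇒ V=9.3468 continue | (k=4,j=2): S=91.5400, (K−S)⁺=0.0000, hold=1.7121 ⇒ V=1.7121 continue | (k=4,j=3): S=124.9027, (K−S)⁺=0.0000, hold=0.0000 ⇒ V=0.0000 continue | (k=4,j=4): S=170.4248, (K−S)⁺=0.0000, hold=0.0000 ⇒ V=0.0000 continue  boundary S*=49.1687
step 3: (k=3,j=0): S=57.4341, (K−S)⁺=15.7859, hold=16.2047 ⇒ V=16.2047 continue | (k=3,j=1): S=78.3665, (K−S)⁺=0.0000, hold=5.3247 ⇒ V=5.3247 continue | (k=3,j=2): S=106.9280, (K−S)⁺=0.0000, hold=0.8165 ⇒ V=0.8165 continue | (k=3,j=3): S=145.8990, (K−S)⁺=0.0000, hold=0.0000 ⇒ V=0.0000 continue  boundary S*=-
step 2: (k=2,j=0): S=67.0888, (K−S)⁺=6.1312, hold=10.4252 ⇒ V=10.4252 continue | (k=2,j=1): S=91.5400, (K−S)⁺=0.0000, hold=2.9529 ⇒ V=2.9529 continue | (k=2,j=2): S=124.9027, (K−S)⁺=0.0000, hold=0.3894 ⇒ V=0.3894 continue  boundary S*=-
step 1: (k=1,j=0): S=78.3665, (K−S)⁺=0.0000, hold=6.4675 ⇒ V=6.4675 continue | (k=1,j=1): S=106.9280, (K−S)⁺=0.0000, hold=1.6054 ⇒ V=1.6054 continue  boundary S*=-
step 0: (k=0,j=0): S=91.5400, (K−S)⁺=0.0000, hold=3.8976 ⇒ V=3.8976 continue  boundary S*=-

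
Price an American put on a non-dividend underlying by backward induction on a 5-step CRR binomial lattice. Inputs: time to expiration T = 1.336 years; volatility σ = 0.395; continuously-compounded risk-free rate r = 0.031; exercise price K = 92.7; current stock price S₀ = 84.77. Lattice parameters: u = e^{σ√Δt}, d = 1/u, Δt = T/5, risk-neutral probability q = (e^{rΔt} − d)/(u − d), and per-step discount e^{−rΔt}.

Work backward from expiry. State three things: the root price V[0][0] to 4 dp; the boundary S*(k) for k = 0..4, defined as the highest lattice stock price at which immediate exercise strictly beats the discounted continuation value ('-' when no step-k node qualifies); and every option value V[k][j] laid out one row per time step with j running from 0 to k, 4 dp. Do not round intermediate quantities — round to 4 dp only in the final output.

Δt=0.26720  u=1.22652  d=0.81531  q=0.46936  discount=0.99175
step 5 (expiry): payoffs max(K−S,0) = 62.1600 46.7571 23.5858 0.0000 0.0000 0.0000
step 4: (k=4,j=0): S=37.4579, (K−S)⁺=55.2421, hold=54.4774 ⇒ V=55.2421 exercise | (k=4,j=1): S=56.3499, (K−S)⁺=36.3501, hold=35.5855 ⇒ V=36.3501 exercise | (k=4,j=2): S=84.7700, (K−S)⁺=7.9300, hold=12.4123 ⇒ V=12.4123 continue | (k=4,j=3): S=127.5239, (K−S)⁺=0.0000, hold=0.0000 ⇒ V=0.0000 continue | (k=4,j=4): S=191.8408, (K−S)⁺=0.0000, hold=0.0000 ⇒ V=0.0000 continue  boundary S*=56.3499
step 3: (k=3,j=0): S=45.9429, (K−S)⁺=46.7571, hold=45.9924 ⇒ V=46.7571 exercise | (k=3,j=1): S=69.1142, (K−S)⁺=23.5858, hold=24.9076 ⇒ V=24.9076 continue | (k=3,j=2): S=103.9721, (K−S)⁺=0.0000, hold=6.5322 ⇒ V=6.5322 continue | (k=3,j=3): S=156.4106, (K−S)⁺=0.0000, hold=0.0000 ⇒ V=0.0000 continue  boundary S*=45.9429
step 2: (k=2,j=0): S=56.3499, (K−S)⁺=36.3501, hold=36.2007 ⇒ V=36.3501 exercise | (k=2,j=1): S=84.7700, (K−S)⁺=7.9300, hold=16.1486 ⇒ V=16.1486 continue | (k=2,j=2): S=127.5239, (K−S)⁺=0.0000, hold=3.4376 ⇒ V=3.4376 continue  boundary S*=56.3499
step 1: (k=1,j=0): S=69.1142, (K−S)⁺=23.5858, hold=26.6467 ⇒ V=26.6467 continue | (k=1,j=1): S=103.9721, (K−S)⁺=0.0000, hold=10.0986 ⇒ V=10.0986 continue  boundary S*=-
step 0: (k=0,j=0): S=84.7700, (K−S)⁺=7.9300, hold=18.7240 ⇒ V=18.7240 continue  boundary S*=-

price = 18.7240
boundary = - - 56.3499 45.9429 56.3499
tree:
18.7240
26.6467 10.0986
36.3501 16.1486 3.4376
46.7571 24.9076 6.5322 0.0000
55.2421 36.3501 12.4123 0.0000 0.0000
62.1600 46.7571 23.5858 0.0000 0.0000 0.0000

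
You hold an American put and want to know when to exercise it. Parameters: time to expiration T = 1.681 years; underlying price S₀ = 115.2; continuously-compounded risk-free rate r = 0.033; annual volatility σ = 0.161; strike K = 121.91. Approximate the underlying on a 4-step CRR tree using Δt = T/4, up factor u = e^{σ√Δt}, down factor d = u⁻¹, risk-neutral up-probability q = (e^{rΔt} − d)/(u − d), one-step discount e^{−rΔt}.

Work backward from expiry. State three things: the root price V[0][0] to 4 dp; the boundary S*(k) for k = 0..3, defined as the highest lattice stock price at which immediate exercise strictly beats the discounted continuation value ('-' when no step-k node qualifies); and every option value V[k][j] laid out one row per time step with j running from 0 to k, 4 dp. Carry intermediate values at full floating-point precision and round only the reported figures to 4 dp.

price = 10.9774
boundary = - 103.7826 93.4969 103.7826
tree:
10.9774
18.1274 5.1876
28.4131 9.8318 1.3767
37.6795 18.1274 3.0394 0.0000
46.0275 28.4131 6.7100 0.0000 0.0000

Δt=0.42025, u=1.11001, d=0.90089, q=0.54071, disc=e^(-rΔt)=0.98623
k=4 terminal: V=max(K-S,0) → 46.0275 28.4131 6.7100 0.0000 0.0000
k=3: j=0 S=84.2305 intr=37.6795 cont=36.0005 V=37.6795[EX]; j=1 S=103.7826 intr=18.1274 cont=16.4483 V=18.1274[EX]; j=2 S=127.8734 intr=0.0000 cont=3.0394 V=3.0394[hold]; j=3 S=157.5563 intr=0.0000 cont=0.0000 V=0.0000[hold]  S*(3)=103.7826
k=2: j=0 S=93.4969 intr=28.4131 cont=26.7341 V=28.4131[EX]; j=1 S=115.2000 intr=6.7100 cont=9.8318 V=9.8318[hold]; j=2 S=141.9410 intr=0.0000 cont=1.3767 V=1.3767[hold]  S*(2)=93.4969
k=1: j=0 S=103.7826 intr=18.1274 cont=18.1131 V=18.1274[EX]; j=1 S=127.8734 intr=0.0000 cont=5.1876 V=5.1876[hold]  S*(1)=103.7826
k=0: j=0 S=115.2000 intr=6.7100 cont=10.9774 V=10.9774[hold]  S*(0)=-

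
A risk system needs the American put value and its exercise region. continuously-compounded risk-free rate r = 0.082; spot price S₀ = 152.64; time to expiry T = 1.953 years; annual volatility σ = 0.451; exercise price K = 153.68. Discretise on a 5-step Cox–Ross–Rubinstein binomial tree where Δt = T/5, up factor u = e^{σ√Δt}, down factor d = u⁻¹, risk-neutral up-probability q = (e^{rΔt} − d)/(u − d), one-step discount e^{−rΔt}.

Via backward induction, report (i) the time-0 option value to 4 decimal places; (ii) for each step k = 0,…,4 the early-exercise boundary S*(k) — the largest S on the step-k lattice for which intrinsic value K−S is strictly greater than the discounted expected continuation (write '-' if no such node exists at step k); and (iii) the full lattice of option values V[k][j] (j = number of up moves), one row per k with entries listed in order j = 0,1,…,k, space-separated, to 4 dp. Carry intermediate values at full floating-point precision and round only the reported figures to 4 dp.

Δt=0.39060  u=1.32560  d=0.75437  q=0.48697  discount=0.96848
step 5 (expiry): payoffs max(K−S,0) = 116.3890 88.1516 38.5322 0.0000 0.0000 0.0000
step 4: (k=4,j=0): S=49.4330, (K−S)⁺=104.2470, hold=99.4027 ⇒ V=104.2470 exercise | (k=4,j=1): S=86.8646, (K−S)⁺=66.8154, hold=61.9712 ⇒ V=66.8154 exercise | (k=4,j=2): S=152.6400, (K−S)⁺=1.0400, hold=19.1449 ⇒ V=19.1449 continue | (k=4,j=3): S=268.2218, (K−S)⁺=0.0000, hold=0.0000 ⇒ V=0.0000 continue | (k=4,j=4): S=471.3242, (K−S)⁺=0.0000, hold=0.0000 ⇒ V=0.0000 continue  boundary S*=86.8646
step 3: (k=3,j=0): S=65.5284, (K−S)⁺=88.1516, hold=83.3073 ⇒ V=88.1516 exercise | (k=3,j=1): S=115.1478, (K−S)⁺=38.5322, hold=42.2267 ⇒ V=42.2267 continue | (k=3,j=2): S=202.3397, (K−S)⁺=0.0000, hold=9.5122 ⇒ V=9.5122 continue | (k=3,j=3): S=355.5551, (K−S)⁺=0.0000, hold=0.0000 ⇒ V=0.0000 continue  boundary S*=65.5284
step 2: (k=2,j=0): S=86.8646, (K−S)⁺=66.8154, hold=63.7136 ⇒ V=66.8154 exercise | (k=2,j=1): S=152.6400, (K−S)⁺=1.0400, hold=25.4667 ⇒ V=25.4667 continue | (k=2,j=2): S=268.2218, (K−S)⁺=0.0000, hold=4.7262 ⇒ V=4.7262 continue  boundary S*=86.8646
step 1: (k=1,j=0): S=115.1478, (K−S)⁺=38.5322, hold=45.2082 ⇒ V=45.2082 continue | (k=1,j=1): S=202.3397, (K−S)⁺=0.0000, hold=14.8822 ⇒ V=14.8822 continue  boundary S*=-
step 0: (k=0,j=0): S=152.6400, (K−S)⁺=1.0400, hold=29.4807 ⇒ V=29.4807 continue  boundary S*=-

price = 29.4807
boundary = - - 86.8646 65.5284 86.8646
tree:
29.4807
45.2082 14.8822
66.8154 25.4667 4.7262
88.1516 42.2267 9.5122 0.0000
104.2470 66.8154 19.1449 0.0000 0.0000
116.3890 88.1516 38.5322 0.0000 0.0000 0.0000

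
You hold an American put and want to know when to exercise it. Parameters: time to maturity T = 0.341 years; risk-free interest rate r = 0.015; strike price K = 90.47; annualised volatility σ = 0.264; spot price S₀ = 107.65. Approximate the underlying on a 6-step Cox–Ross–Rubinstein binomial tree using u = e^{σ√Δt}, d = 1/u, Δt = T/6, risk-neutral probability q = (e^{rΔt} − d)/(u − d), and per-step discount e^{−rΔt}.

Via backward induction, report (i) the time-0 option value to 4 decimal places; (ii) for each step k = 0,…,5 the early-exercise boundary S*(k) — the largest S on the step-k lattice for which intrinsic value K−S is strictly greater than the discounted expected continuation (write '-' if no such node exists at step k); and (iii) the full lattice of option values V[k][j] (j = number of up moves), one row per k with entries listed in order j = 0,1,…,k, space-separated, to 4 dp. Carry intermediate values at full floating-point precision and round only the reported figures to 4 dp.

price = 0.9696
boundary = - - - - - 78.5866
tree:
0.9696
1.6843 0.2305
2.8747 0.4533 0.0000
4.7930 0.8914 0.0000 0.0000
7.7342 1.7529 0.0000 0.0000 0.0000
11.8834 3.4470 0.0000 0.0000 0.0000 0.0000
16.6770 6.7785 0.0000 0.0000 0.0000 0.0000 0.0000

Δt=0.05683, u=1.06496, d=0.93900, q=0.49104, disc=e^(-rΔt)=0.99915
k=6 terminal: V=max(K-S,0) → 16.6770 6.7785 0.0000 0.0000 0.0000 0.0000 0.0000
k=5: j=0 S=78.5866 intr=11.8834 cont=11.8064 V=11.8834[EX]; j=1 S=89.1281 intr=1.3419 cont=3.4470 V=3.4470[hold]; j=2 S=101.0836 intr=0.0000 cont=0.0000 V=0.0000[hold]; j=3 S=114.6429 intr=0.0000 cont=0.0000 V=0.0000[hold]; j=4 S=130.0210 intr=0.0000 cont=0.0000 V=0.0000[hold]; j=5 S=147.4619 intr=0.0000 cont=0.0000 V=0.0000[hold]  S*(5)=78.5866
k=4: j=0 S=83.6915 intr=6.7785 cont=7.7342 V=7.7342[hold]; j=1 S=94.9178 intr=0.0000 cont=1.7529 V=1.7529[hold]; j=2 S=107.6500 intr=0.0000 cont=0.0000 V=0.0000[hold]; j=3 S=122.0901 intr=0.0000 cont=0.0000 V=0.0000[hold]; j=4 S=138.4671 intr=0.0000 cont=0.0000 V=0.0000[hold]  S*(4)=-
k=3: j=0 S=89.1281 intr=1.3419 cont=4.7930 V=4.7930[hold]; j=1 S=101.0836 intr=0.0000 cont=0.8914 V=0.8914[hold]; j=2 S=114.6429 intr=0.0000 cont=0.0000 V=0.0000[hold]; j=3 S=130.0210 intr=0.0000 cont=0.0000 V=0.0000[hold]  S*(3)=-
k=2: j=0 S=94.9178 intr=0.0000 cont=2.8747 V=2.8747[hold]; j=1 S=107.6500 intr=0.0000 cont=0.4533 V=0.4533[hold]; j=2 S=122.0901 intr=0.0000 cont=0.0000 V=0.0000[hold]  S*(2)=-
k=1: j=0 S=101.0836 intr=0.0000 cont=1.6843 V=1.6843[hold]; j=1 S=114.6429 intr=0.0000 cont=0.2305 V=0.2305[hold]  S*(1)=-
k=0: j=0 S=107.6500 intr=0.0000 cont=0.9696 V=0.9696[hold]  S*(0)=-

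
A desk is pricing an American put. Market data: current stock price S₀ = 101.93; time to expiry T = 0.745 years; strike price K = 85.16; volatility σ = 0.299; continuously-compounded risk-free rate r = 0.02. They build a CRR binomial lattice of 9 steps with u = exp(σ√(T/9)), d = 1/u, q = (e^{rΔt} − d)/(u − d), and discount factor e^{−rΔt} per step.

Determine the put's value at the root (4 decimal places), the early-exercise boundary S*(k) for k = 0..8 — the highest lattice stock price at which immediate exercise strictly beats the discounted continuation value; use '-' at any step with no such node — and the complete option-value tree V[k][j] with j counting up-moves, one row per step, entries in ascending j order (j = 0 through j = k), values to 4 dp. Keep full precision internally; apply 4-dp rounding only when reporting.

price = 3.3023
boundary = - - - - - - 60.8330 66.2979 72.2537
tree:
3.3023
4.9575 1.5779
7.2695 2.5498 0.5639
10.3717 4.0412 0.9946 0.1143
14.3307 6.2552 1.7331 0.2236 0.0000
19.0748 9.4044 2.9741 0.4375 0.0000 0.0000
24.3270 13.6317 5.0034 0.8562 0.0000 0.0000 0.0000
29.3414 18.8621 8.1931 1.6754 0.0000 0.0000 0.0000 0.0000
33.9425 24.3270 12.9063 3.2785 0.0000 0.0000 0.0000 0.0000 0.0000
38.1643 29.3414 18.8621 6.4154 0.0000 0.0000 0.0000 0.0000 0.0000 0.0000

params: Δt=0.08278 u=1.08983 d=0.91757 q=0.48813 e^(-rΔt)=0.99835
t_9 payoffs: 38.1643 29.3414 18.8621 6.4154 0.0000 0.0000 0.0000 0.0000 0.0000 0.0000
t_8: node(8,0) S=51.2175 payoff=33.9425 vs cont=33.8016 → 33.9425 [stop]  node(8,1) S=60.8330 payoff=24.3270 vs cont=24.1861 → 24.3270 [stop]  node(8,2) S=72.2537 payoff=12.9063 vs cont=12.7654 → 12.9063 [stop]  node(8,3) S=85.8185 payoff=0.0000 vs cont=3.2785 → 3.2785 [wait]  node(8,4) S=101.9300 payoff=0.0000 vs cont=0.0000 → 0.0000 [wait]  node(8,5) S=121.0662 payoff=0.0000 vs cont=0.0000 → 0.0000 [wait]  node(8,6) S=143.7950 payoff=0.0000 vs cont=0.0000 → 0.0000 [wait]  node(8,7) S=170.7910 payoff=0.0000 vs cont=0.0000 → 0.0000 [wait]  node(8,8) S=202.8550 payoff=0.0000 vs cont=0.0000 → 0.0000 [wait]  ⇒ S*(8)=72.2537
t_7: node(7,0) S=55.8186 payoff=29.3414 vs cont=29.2006 → 29.3414 [stop]  node(7,1) S=66.2979 payoff=18.8621 vs cont=18.7212 → 18.8621 [stop]  node(7,2) S=78.7446 payoff=6.4154 vs cont=8.1931 → 8.1931 [wait]  node(7,3) S=93.5280 payoff=0.0000 vs cont=1.6754 → 1.6754 [wait]  node(7,4) S=111.0868 payoff=0.0000 vs cont=0.0000 → 0.0000 [wait]  node(7,5) S=131.9421 payoff=0.0000 vs cont=0.0000 → 0.0000 [wait]  node(7,6) S=156.7128 payoff=0.0000 vs cont=0.0000 → 0.0000 [wait]  node(7,7) S=186.1338 payoff=0.0000 vs cont=0.0000 → 0.0000 [wait]  ⇒ S*(7)=66.2979
t_6: node(6,0) S=60.8330 payoff=24.3270 vs cont=24.1861 → 24.3270 [stop]  node(6,1) S=72.2537 payoff=12.9063 vs cont=13.6317 → 13.6317 [wait]  node(6,2) S=85.8185 payoff=0.0000 vs cont=5.0034 → 5.0034 [wait]  node(6,3) S=101.9300 payoff=0.0000 vs cont=0.8562 → 0.8562 [wait]  node(6,4) S=121.0662 payoff=0.0000 vs cont=0.0000 → 0.0000 [wait]  node(6,5) S=143.7950 payoff=0.0000 vs cont=0.0000 → 0.0000 [wait]  node(6,6) S=170.7910 payoff=0.0000 vs cont=0.0000 → 0.0000 [wait]  ⇒ S*(6)=60.8330
t_5: node(5,0) S=66.2979 payoff=18.8621 vs cont=19.0748 → 19.0748 [wait]  node(5,1) S=78.7446 payoff=6.4154 vs cont=9.4044 → 9.4044 [wait]  node(5,2) S=93.5280 payoff=0.0000 vs cont=2.9741 → 2.9741 [wait]  node(5,3) S=111.0868 payoff=0.0000 vs cont=0.4375 → 0.4375 [wait]  node(5,4) S=131.9421 payoff=0.0000 vs cont=0.0000 → 0.0000 [wait]  node(5,5) S=156.7128 payoff=0.0000 vs cont=0.0000 → 0.0000 [wait]  ⇒ S*(5)=-
t_4: node(4,0) S=72.2537 payoff=12.9063 vs cont=14.3307 → 14.3307 [wait]  node(4,1) S=85.8185 payoff=0.0000 vs cont=6.2552 → 6.2552 [wait]  node(4,2) S=101.9300 payoff=0.0000 vs cont=1.7331 → 1.7331 [wait]  node(4,3) S=121.0662 payoff=0.0000 vs cont=0.2236 → 0.2236 [wait]  node(4,4) S=143.7950 payoff=0.0000 vs cont=0.0000 → 0.0000 [wait]  ⇒ S*(4)=-
t_3: node(3,0) S=78.7446 payoff=6.4154 vs cont=10.3717 → 10.3717 [wait]  node(3,1) S=93.5280 payoff=0.0000 vs cont=4.0412 → 4.0412 [wait]  node(3,2) S=111.0868 payoff=0.0000 vs cont=0.9946 → 0.9946 [wait]  node(3,3) S=131.9421 payoff=0.0000 vs cont=0.1143 → 0.1143 [wait]  ⇒ S*(3)=-
t_2: node(2,0) S=85.8185 payoff=0.0000 vs cont=7.2695 → 7.2695 [wait]  node(2,1) S=101.9300 payoff=0.0000 vs cont=2.5498 → 2.5498 [wait]  node(2,2) S=121.0662 payoff=0.0000 vs cont=0.5639 → 0.5639 [wait]  ⇒ S*(2)=-
t_1: node(1,0) S=93.5280 payoff=0.0000 vs cont=4.9575 → 4.9575 [wait]  node(1,1) S=111.0868 payoff=0.0000 vs cont=1.5779 → 1.5779 [wait]  ⇒ S*(1)=-
t_0: node(0,0) S=101.9300 payoff=0.0000 vs cont=3.3023 → 3.3023 [wait]  ⇒ S*(0)=-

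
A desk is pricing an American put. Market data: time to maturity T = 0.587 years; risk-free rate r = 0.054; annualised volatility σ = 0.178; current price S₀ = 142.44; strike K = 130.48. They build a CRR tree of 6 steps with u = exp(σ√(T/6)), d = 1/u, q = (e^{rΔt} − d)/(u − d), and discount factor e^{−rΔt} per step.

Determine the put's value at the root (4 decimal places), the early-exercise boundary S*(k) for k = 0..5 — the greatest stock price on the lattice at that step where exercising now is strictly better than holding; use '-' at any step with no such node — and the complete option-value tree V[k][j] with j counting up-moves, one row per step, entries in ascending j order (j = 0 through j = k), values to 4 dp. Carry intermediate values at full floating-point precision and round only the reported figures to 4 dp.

Δt=0.09783  u=1.05725  d=0.94585  q=0.53363  discount=0.99473
step 6 (expiry): payoffs max(K−S,0) = 28.4907 16.4776 3.0496 0.0000 0.0000 0.0000 0.0000
step 5: (k=5,j=0): S=107.8287, (K−S)⁺=22.6513, hold=21.9638 ⇒ V=22.6513 exercise | (k=5,j=1): S=120.5295, (K−S)⁺=9.9505, hold=9.2630 ⇒ V=9.9505 exercise | (k=5,j=2): S=134.7263, (K−S)⁺=0.0000, hold=1.4148 ⇒ V=1.4148 continue | (k=5,j=3): S=150.5953, (K−S)⁺=0.0000, hold=0.0000 ⇒ V=0.0000 continue | (k=5,j=4): S=168.3335, (K−S)⁺=0.0000, hold=0.0000 ⇒ V=0.0000 continue | (k=5,j=5): S=188.1610, (K−S)⁺=0.0000, hold=0.0000 ⇒ V=0.0000 continue  boundary S*=120.5295
step 4: (k=4,j=0): S=114.0024, (K−S)⁺=16.4776, hold=15.7901 ⇒ V=16.4776 exercise | (k=4,j=1): S=127.4304, (K−S)⁺=3.0496, hold=5.3671 ⇒ V=5.3671 continue | (k=4,j=2): S=142.4400, (K−S)⁺=0.0000, hold=0.6563 ⇒ V=0.6563 continue | (k=4,j=3): S=159.2176, (K−S)⁺=0.0000, hold=0.0000 ⇒ V=0.0000 continue | (k=4,j=4): S=177.9713, (K−S)⁺=0.0000, hold=0.0000 ⇒ V=0.0000 continue  boundary S*=114.0024
step 3: (k=3,j=0): S=120.5295, (K−S)⁺=9.9505, hold=10.4932 ⇒ V=10.4932 continue | (k=3,j=1): S=134.7263, (K−S)⁺=0.0000, hold=2.8383 ⇒ V=2.8383 continue | (k=3,j=2): S=150.5953, (K−S)⁺=0.0000, hold=0.3045 ⇒ V=0.3045 continue | (k=3,j=3): S=168.3335, (K−S)⁺=0.0000, hold=0.0000 ⇒ V=0.0000 continue  boundary S*=-
step 2: (k=2,j=0): S=127.4304, (K−S)⁺=3.0496, hold=6.3745 ⇒ V=6.3745 continue | (k=2,j=1): S=142.4400, (K−S)⁺=0.0000, hold=1.4783 ⇒ V=1.4783 continue | (k=2,j=2): S=159.2176, (K−S)⁺=0.0000, hold=0.1413 ⇒ V=0.1413 continue  boundary S*=-
step 1: (k=1,j=0): S=134.7263, (K−S)⁺=0.0000, hold=3.7419 ⇒ V=3.7419 continue | (k=1,j=1): S=150.5953, (K−S)⁺=0.0000, hold=0.7608 ⇒ V=0.7608 continue  boundary S*=-
step 0: (k=0,j=0): S=142.4400, (K−S)⁺=0.0000, hold=2.1398 ⇒ V=2.1398 continue  boundary S*=-

price = 2.1398
boundary = - - - - 114.0024 120.5295
tree:
2.1398
3.7419 0.7608
6.3745 1.4783 0.1413
10.4932 2.8383 0.3045 0.0000
16.4776 5.3671 0.6563 0.0000 0.0000
22.6513 9.9505 1.4148 0.0000 0.0000 0.0000
28.4907 16.4776 3.0496 0.0000 0.0000 0.0000 0.0000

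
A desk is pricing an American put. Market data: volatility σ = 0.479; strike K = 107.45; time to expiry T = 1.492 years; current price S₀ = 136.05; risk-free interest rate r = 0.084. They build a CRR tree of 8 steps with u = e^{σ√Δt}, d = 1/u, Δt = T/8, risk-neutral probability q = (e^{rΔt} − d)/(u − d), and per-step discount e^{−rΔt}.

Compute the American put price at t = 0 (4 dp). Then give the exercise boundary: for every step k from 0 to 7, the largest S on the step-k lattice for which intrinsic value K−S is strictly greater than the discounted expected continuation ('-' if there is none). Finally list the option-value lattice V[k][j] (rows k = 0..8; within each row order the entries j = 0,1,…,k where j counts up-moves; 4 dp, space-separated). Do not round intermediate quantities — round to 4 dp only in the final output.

params: Δt=0.18650 u=1.22981 d=0.81313 q=0.48636 e^(-rΔt)=0.98446
t_8 payoffs: 81.4486 68.1247 47.9732 17.4955 0.0000 0.0000 0.0000 0.0000 0.0000
t_7: node(7,0) S=31.9767 payoff=75.4733 vs cont=73.8031 → 75.4733 [stop]  node(7,1) S=48.3626 payoff=59.0874 vs cont=57.4172 → 59.0874 [stop]  node(7,2) S=73.1451 payoff=34.3049 vs cont=32.6347 → 34.3049 [stop]  node(7,3) S=110.6269 payoff=0.0000 vs cont=8.8467 → 8.8467 [wait]  node(7,4) S=167.3156 payoff=0.0000 vs cont=0.0000 → 0.0000 [wait]  node(7,5) S=253.0533 payoff=0.0000 vs cont=0.0000 → 0.0000 [wait]  node(7,6) S=382.7258 payoff=0.0000 vs cont=0.0000 → 0.0000 [wait]  node(7,7) S=578.8464 payoff=0.0000 vs cont=0.0000 → 0.0000 [wait]  ⇒ S*(7)=73.1451
t_6: node(6,0) S=39.3253 payoff=68.1247 vs cont=66.4545 → 68.1247 [stop]  node(6,1) S=59.4768 payoff=47.9732 vs cont=46.3031 → 47.9732 [stop]  node(6,2) S=89.9545 payoff=17.4955 vs cont=21.5822 → 21.5822 [wait]  node(6,3) S=136.0500 payoff=0.0000 vs cont=4.4733 → 4.4733 [wait]  node(6,4) S=205.7663 payoff=0.0000 vs cont=0.0000 → 0.0000 [wait]  node(6,5) S=311.2074 payoff=0.0000 vs cont=0.0000 → 0.0000 [wait]  node(6,6) S=470.6797 payoff=0.0000 vs cont=0.0000 → 0.0000 [wait]  ⇒ S*(6)=59.4768
t_5: node(5,0) S=48.3626 payoff=59.0874 vs cont=57.4172 → 59.0874 [stop]  node(5,1) S=73.1451 payoff=34.3049 vs cont=34.5915 → 34.5915 [wait]  node(5,2) S=110.6269 payoff=0.0000 vs cont=13.0550 → 13.0550 [wait]  node(5,3) S=167.3156 payoff=0.0000 vs cont=2.2620 → 2.2620 [wait]  node(5,4) S=253.0533 payoff=0.0000 vs cont=0.0000 → 0.0000 [wait]  node(5,5) S=382.7258 payoff=0.0000 vs cont=0.0000 → 0.0000 [wait]  ⇒ S*(5)=48.3626
t_4: node(4,0) S=59.4768 payoff=47.9732 vs cont=46.4402 → 47.9732 [stop]  node(4,1) S=89.9545 payoff=17.4955 vs cont=23.7421 → 23.7421 [wait]  node(4,2) S=136.0500 payoff=0.0000 vs cont=7.6843 → 7.6843 [wait]  node(4,3) S=205.7663 payoff=0.0000 vs cont=1.1438 → 1.1438 [wait]  node(4,4) S=311.2074 payoff=0.0000 vs cont=0.0000 → 0.0000 [wait]  ⇒ S*(4)=59.4768
t_3: node(3,0) S=73.1451 payoff=34.3049 vs cont=35.6256 → 35.6256 [wait]  node(3,1) S=110.6269 payoff=0.0000 vs cont=15.6845 → 15.6845 [wait]  node(3,2) S=167.3156 payoff=0.0000 vs cont=4.4332 → 4.4332 [wait]  node(3,3) S=253.0533 payoff=0.0000 vs cont=0.5784 → 0.5784 [wait]  ⇒ S*(3)=-
t_2: node(2,0) S=89.9545 payoff=17.4955 vs cont=25.5240 → 25.5240 [wait]  node(2,1) S=136.0500 payoff=0.0000 vs cont=10.0536 → 10.0536 [wait]  node(2,2) S=205.7663 payoff=0.0000 vs cont=2.5186 → 2.5186 [wait]  ⇒ S*(2)=-
t_1: node(1,0) S=110.6269 payoff=0.0000 vs cont=17.7200 → 17.7200 [wait]  node(1,1) S=167.3156 payoff=0.0000 vs cont=6.2895 → 6.2895 [wait]  ⇒ S*(1)=-
t_0: node(0,0) S=136.0500 payoff=0.0000 vs cont=11.9716 → 11.9716 [wait]  ⇒ S*(0)=-

price = 11.9716
boundary = - - - - 59.4768 48.3626 59.4768 73.1451
tree:
11.9716
17.7200 6.2895
25.5240 10.0536 2.5186
35.6256 15.6845 4.4332 0.5784
47.9732 23.7421 7.6843 1.1438 0.0000
59.0874 34.5915 13.0550 2.2620 0.0000 0.0000
68.1247 47.9732 21.5822 4.4733 0.0000 0.0000 0.0000
75.4733 59.0874 34.3049 8.8467 0.0000 0.0000 0.0000 0.0000
81.4486 68.1247 47.9732 17.4955 0.0000 0.0000 0.0000 0.0000 0.0000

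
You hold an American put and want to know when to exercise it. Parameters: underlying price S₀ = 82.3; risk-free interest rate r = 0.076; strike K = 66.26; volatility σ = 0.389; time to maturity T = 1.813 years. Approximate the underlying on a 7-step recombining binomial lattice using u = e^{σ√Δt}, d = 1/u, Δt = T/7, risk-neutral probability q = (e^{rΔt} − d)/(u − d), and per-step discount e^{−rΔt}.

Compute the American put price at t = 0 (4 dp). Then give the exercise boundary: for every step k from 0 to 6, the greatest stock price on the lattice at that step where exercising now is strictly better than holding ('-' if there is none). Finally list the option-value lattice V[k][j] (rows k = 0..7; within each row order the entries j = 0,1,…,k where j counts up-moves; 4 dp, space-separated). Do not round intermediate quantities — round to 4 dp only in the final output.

Δt=0.25900  u=1.21893  d=0.82039  q=0.50055  discount=0.98051
step 7 (expiry): payoffs max(K−S,0) = 45.6746 35.6747 20.8169 0.0000 0.0000 0.0000 0.0000 0.0000
step 6: (k=6,j=0): S=25.0920, (K−S)⁺=41.1680, hold=39.8764 ⇒ V=41.1680 exercise | (k=6,j=1): S=37.2813, (K−S)⁺=28.9787, hold=27.6872 ⇒ V=28.9787 exercise | (k=6,j=2): S=55.3918, (K−S)⁺=10.8682, hold=10.1944 ⇒ V=10.8682 exercise | (k=6,j=3): S=82.3000, (K−S)⁺=0.0000, hold=0.0000 ⇒ V=0.0000 continue | (k=6,j=4): S=122.2797, (K−S)⁺=0.0000, hold=0.0000 ⇒ V=0.0000 continue | (k=6,j=5): S=181.6808, (K−S)⁺=0.0000, hold=0.0000 ⇒ V=0.0000 continue | (k=6,j=6): S=269.9378, (K−S)⁺=0.0000, hold=0.0000 ⇒ V=0.0000 continue  boundary S*=55.3918
step 5: (k=5,j=0): S=30.5853, (K−S)⁺=35.6747, hold=34.3831 ⇒ V=35.6747 exercise | (k=5,j=1): S=45.4431, (K−S)⁺=20.8169, hold=19.5254 ⇒ V=20.8169 exercise | (k=5,j=2): S=67.5185, (K−S)⁺=0.0000, hold=5.3223 ⇒ V=5.3223 continue | (k=5,j=3): S=100.3176, (K−S)⁺=0.0000, hold=0.0000 ⇒ V=0.0000 continue | (k=5,j=4): S=149.0499, (K−S)⁺=0.0000, hold=0.0000 ⇒ V=0.0000 continue | (k=5,j=5): S=221.4554, (K−S)⁺=0.0000, hold=0.0000 ⇒ V=0.0000 continue  boundary S*=45.4431
step 4: (k=4,j=0): S=37.2813, (K−S)⁺=28.9787, hold=27.6872 ⇒ V=28.9787 exercise | (k=4,j=1): S=55.3918, (K−S)⁺=10.8682, hold=12.8065 ⇒ V=12.8065 continue | (k=4,j=2): S=82.3000, (K−S)⁺=0.0000, hold=2.6064 ⇒ V=2.6064 continue | (k=4,j=3): S=122.2797, (K−S)⁺=0.0000, hold=0.0000 ⇒ V=0.0000 continue | (k=4,j=4): S=181.6808, (K−S)⁺=0.0000, hold=0.0000 ⇒ V=0.0000 continue  boundary S*=37.2813
step 3: (k=3,j=0): S=45.4431, (K−S)⁺=20.8169, hold=20.4767 ⇒ V=20.8169 exercise | (k=3,j=1): S=67.5185, (K−S)⁺=0.0000, hold=7.5508 ⇒ V=7.5508 continue | (k=3,j=2): S=100.3176, (K−S)⁺=0.0000, hold=1.2764 ⇒ V=1.2764 continue | (k=3,j=3): S=149.0499, (K−S)⁺=0.0000, hold=0.0000 ⇒ V=0.0000 continue  boundary S*=45.4431
step 2: (k=2,j=0): S=55.3918, (K−S)⁺=10.8682, hold=13.9002 ⇒ V=13.9002 continue | (k=2,j=1): S=82.3000, (K−S)⁺=0.0000, hold=4.3242 ⇒ V=4.3242 continue | (k=2,j=2): S=122.2797, (K−S)⁺=0.0000, hold=0.6251 ⇒ V=0.6251 continue  boundary S*=-
step 1: (k=1,j=0): S=67.5185, (K−S)⁺=0.0000, hold=8.9294 ⇒ V=8.9294 continue | (k=1,j=1): S=100.3176, (K−S)⁺=0.0000, hold=2.4244 ⇒ V=2.4244 continue  boundary S*=-
step 0: (k=0,j=0): S=82.3000, (K−S)⁺=0.0000, hold=5.5628 ⇒ V=5.5628 continue  boundary S*=-

price = 5.5628
boundary = - - - 45.4431 37.2813 45.4431 55.3918
tree:
5.5628
8.9294 2.4244
13.9002 4.3242 0.6251
20.8169 7.5508 1.2764 0.0000
28.9787 12.8065 2.6064 0.0000 0.0000
35.6747 20.8169 5.3223 0.0000 0.0000 0.0000
41.1680 28.9787 10.8682 0.0000 0.0000 0.0000 0.0000
45.6746 35.6747 20.8169 0.0000 0.0000 0.0000 0.0000 0.0000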